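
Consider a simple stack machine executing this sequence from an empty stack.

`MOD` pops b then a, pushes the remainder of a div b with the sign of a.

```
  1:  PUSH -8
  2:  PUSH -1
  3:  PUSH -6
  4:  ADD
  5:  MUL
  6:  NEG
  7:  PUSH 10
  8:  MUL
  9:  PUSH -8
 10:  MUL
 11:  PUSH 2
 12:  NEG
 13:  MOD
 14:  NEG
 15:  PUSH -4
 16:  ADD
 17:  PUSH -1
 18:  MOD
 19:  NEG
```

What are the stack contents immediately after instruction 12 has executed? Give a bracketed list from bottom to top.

PUSH -8 -> [-8]
PUSH -1 -> [-8, -1]
PUSH -6 -> [-8, -1, -6]
ADD     -> [-8, -7]
MUL     -> [56]
NEG     -> [-56]
PUSH 10 -> [-56, 10]
MUL     -> [-560]
PUSH -8 -> [-560, -8]
MUL     -> [4480]
PUSH 2  -> [4480, 2]
NEG     -> [4480, -2]

[4480, -2]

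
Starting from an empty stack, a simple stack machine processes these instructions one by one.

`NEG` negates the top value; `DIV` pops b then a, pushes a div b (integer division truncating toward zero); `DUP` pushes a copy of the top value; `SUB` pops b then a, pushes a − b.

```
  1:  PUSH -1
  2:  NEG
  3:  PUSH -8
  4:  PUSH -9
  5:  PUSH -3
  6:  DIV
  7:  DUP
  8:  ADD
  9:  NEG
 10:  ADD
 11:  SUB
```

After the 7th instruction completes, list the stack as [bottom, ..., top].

PUSH -1 → [-1]
NEG     → [1]
PUSH -8 → [1, -8]
PUSH -9 → [1, -8, -9]
PUSH -3 → [1, -8, -9, -3]
DIV     → [1, -8, 3]
DUP     → [1, -8, 3, 3]

[1, -8, 3, 3]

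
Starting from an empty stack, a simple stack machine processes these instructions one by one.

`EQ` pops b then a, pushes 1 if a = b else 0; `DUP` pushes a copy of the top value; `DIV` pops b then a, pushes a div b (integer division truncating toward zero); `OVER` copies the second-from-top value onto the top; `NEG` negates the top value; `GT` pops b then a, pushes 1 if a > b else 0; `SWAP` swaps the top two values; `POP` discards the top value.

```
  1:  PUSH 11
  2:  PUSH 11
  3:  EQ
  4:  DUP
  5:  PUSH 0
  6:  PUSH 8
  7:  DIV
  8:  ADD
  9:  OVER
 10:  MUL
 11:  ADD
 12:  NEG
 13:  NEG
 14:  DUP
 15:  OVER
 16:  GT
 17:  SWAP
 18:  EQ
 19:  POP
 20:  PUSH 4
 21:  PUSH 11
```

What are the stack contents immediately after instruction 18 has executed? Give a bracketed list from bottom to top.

[0]

PUSH 11 → [11]
PUSH 11 → [11, 11]
EQ      → [1]
DUP     → [1, 1]
PUSH 0  → [1, 1, 0]
PUSH 8  → [1, 1, 0, 8]
DIV     → [1, 1, 0]
ADD     → [1, 1]
OVER    → [1, 1, 1]
MUL     → [1, 1]
ADD     → [2]
NEG     → [-2]
NEG     → [2]
DUP     → [2, 2]
OVER    → [2, 2, 2]
GT      → [2, 0]
SWAP    → [0, 2]
EQ      → [0]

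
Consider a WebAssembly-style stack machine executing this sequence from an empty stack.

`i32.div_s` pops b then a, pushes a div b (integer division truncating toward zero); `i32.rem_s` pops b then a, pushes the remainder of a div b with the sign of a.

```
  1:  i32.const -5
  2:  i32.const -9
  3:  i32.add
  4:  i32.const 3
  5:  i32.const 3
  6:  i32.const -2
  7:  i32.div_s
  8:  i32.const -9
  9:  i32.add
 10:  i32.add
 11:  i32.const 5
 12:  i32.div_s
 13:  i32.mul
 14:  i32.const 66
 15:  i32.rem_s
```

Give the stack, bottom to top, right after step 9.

[-14, 3, -10]

i32.const -5  [-5]
i32.const -9  [-5, -9]
i32.add       [-14]
i32.const 3   [-14, 3]
i32.const 3   [-14, 3, 3]
i32.const -2  [-14, 3, 3, -2]
i32.div_s     [-14, 3, -1]
i32.const -9  [-14, 3, -1, -9]
i32.add       [-14, 3, -10]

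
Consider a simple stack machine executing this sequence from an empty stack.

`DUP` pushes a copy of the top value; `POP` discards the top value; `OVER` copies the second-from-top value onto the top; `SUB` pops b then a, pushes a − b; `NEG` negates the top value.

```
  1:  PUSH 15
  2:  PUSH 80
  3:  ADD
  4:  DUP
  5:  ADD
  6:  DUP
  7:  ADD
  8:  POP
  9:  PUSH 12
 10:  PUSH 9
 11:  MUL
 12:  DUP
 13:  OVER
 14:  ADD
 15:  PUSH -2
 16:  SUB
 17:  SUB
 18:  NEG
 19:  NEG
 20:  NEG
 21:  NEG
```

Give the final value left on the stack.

PUSH 15 -> 15
PUSH 80 -> 15 80
ADD     -> 95
DUP     -> 95 95
ADD     -> 190
DUP     -> 190 190
ADD     -> 380
POP     -> (empty)
PUSH 12 -> 12
PUSH 9  -> 12 9
MUL     -> 108
DUP     -> 108 108
OVER    -> 108 108 108
ADD     -> 108 216
PUSH -2 -> 108 216 -2
SUB     -> 108 218
SUB     -> -110
NEG     -> 110
NEG     -> -110
NEG     -> 110
NEG     -> -110

-110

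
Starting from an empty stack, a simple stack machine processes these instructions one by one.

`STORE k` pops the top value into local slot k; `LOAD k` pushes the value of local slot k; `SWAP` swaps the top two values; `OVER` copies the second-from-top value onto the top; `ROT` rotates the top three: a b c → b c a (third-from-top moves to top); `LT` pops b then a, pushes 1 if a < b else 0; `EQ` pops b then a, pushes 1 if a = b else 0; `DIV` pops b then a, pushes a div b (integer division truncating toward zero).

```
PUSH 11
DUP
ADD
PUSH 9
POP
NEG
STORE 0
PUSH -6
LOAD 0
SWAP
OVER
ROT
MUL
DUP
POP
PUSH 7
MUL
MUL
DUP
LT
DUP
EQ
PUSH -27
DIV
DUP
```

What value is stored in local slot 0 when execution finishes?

-22

PUSH 11  -> 11
DUP      -> 11 11
ADD      -> 22
PUSH 9   -> 22 9
POP      -> 22
NEG      -> -22
STORE 0  -> (empty)
PUSH -6  -> -6
LOAD 0   -> -6 -22
SWAP     -> -22 -6
OVER     -> -22 -6 -22
ROT      -> -6 -22 -22
MUL      -> -6 484
DUP      -> -6 484 484
POP      -> -6 484
PUSH 7   -> -6 484 7
MUL      -> -6 3388
MUL      -> -20328
DUP      -> -20328 -20328
LT       -> 0
DUP      -> 0 0
EQ       -> 1
PUSH -27 -> 1 -27
DIV      -> 0
DUP      -> 0 0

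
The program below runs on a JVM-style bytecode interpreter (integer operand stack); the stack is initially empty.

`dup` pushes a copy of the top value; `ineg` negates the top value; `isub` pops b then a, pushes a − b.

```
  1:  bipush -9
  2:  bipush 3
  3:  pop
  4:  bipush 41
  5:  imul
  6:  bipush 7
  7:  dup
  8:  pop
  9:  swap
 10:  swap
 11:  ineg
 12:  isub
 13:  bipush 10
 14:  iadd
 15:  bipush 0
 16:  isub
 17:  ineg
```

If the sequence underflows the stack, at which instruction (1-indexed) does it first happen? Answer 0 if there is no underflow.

bipush -9 -> [-9]
bipush 3  -> [-9, 3]
pop       -> [-9]
bipush 41 -> [-9, 41]
imul      -> [-369]
bipush 7  -> [-369, 7]
dup       -> [-369, 7, 7]
pop       -> [-369, 7]
swap      -> [7, -369]
swap      -> [-369, 7]
ineg      -> [-369, -7]
isub      -> [-362]
bipush 10 -> [-362, 10]
iadd      -> [-352]
bipush 0  -> [-352, 0]
isub      -> [-352]
ineg      -> [352]

0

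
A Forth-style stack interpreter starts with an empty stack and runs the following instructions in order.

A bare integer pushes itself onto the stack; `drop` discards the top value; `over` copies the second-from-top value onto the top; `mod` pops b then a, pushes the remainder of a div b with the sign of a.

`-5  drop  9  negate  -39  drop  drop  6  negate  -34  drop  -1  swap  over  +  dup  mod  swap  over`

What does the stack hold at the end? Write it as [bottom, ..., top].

-5     : [-5]
drop   : []
9      : [9]
negate : [-9]
-39    : [-9, -39]
drop   : [-9]
drop   : []
6      : [6]
negate : [-6]
-34    : [-6, -34]
drop   : [-6]
-1     : [-6, -1]
swap   : [-1, -6]
over   : [-1, -6, -1]
+      : [-1, -7]
dup    : [-1, -7, -7]
mod    : [-1, 0]
swap   : [0, -1]
over   : [0, -1, 0]

[0, -1, 0]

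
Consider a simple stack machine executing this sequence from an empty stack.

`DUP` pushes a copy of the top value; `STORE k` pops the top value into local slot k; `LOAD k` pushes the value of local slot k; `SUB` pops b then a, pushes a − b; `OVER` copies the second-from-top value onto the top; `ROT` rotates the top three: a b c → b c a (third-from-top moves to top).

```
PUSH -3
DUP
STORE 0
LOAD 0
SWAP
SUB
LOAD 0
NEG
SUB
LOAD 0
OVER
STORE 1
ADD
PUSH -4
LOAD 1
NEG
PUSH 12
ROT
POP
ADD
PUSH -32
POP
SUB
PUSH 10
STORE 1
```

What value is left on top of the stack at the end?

PUSH -3   [-3]
DUP       [-3, -3]
STORE 0   [-3]
LOAD 0    [-3, -3]
SWAP      [-3, -3]
SUB       [0]
LOAD 0    [0, -3]
NEG       [0, 3]
SUB       [-3]
LOAD 0    [-3, -3]
OVER      [-3, -3, -3]
STORE 1   [-3, -3]
ADD       [-6]
PUSH -4   [-6, -4]
LOAD 1    [-6, -4, -3]
NEG       [-6, -4, 3]
PUSH 12   [-6, -4, 3, 12]
ROT       [-6, 3, 12, -4]
POP       [-6, 3, 12]
ADD       [-6, 15]
PUSH -32  [-6, 15, -32]
POP       [-6, 15]
SUB       [-21]
PUSH 10   [-21, 10]
STORE 1   [-21]

-21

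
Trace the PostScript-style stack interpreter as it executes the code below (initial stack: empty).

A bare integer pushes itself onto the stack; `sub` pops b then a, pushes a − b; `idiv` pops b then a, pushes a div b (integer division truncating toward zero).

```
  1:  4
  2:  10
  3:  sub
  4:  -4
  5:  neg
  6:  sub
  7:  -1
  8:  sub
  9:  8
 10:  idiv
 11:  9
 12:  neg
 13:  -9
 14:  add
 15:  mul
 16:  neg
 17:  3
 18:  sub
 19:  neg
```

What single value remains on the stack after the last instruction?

21

4    : 4
10   : 4 10
sub  : -6
-4   : -6 -4
neg  : -6 4
sub  : -10
-1   : -10 -1
sub  : -9
8    : -9 8
idiv : -1
9    : -1 9
neg  : -1 -9
-9   : -1 -9 -9
add  : -1 -18
mul  : 18
neg  : -18
3    : -18 3
sub  : -21
neg  : 21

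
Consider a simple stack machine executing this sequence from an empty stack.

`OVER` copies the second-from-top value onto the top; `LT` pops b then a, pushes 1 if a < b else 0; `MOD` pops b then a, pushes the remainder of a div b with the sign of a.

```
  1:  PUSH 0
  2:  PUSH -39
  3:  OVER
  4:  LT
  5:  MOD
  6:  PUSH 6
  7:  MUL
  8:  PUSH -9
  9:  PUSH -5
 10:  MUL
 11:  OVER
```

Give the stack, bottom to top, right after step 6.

[0, 6]

PUSH 0    0
PUSH -39  0 -39
OVER      0 -39 0
LT        0 1
MOD       0
PUSH 6    0 6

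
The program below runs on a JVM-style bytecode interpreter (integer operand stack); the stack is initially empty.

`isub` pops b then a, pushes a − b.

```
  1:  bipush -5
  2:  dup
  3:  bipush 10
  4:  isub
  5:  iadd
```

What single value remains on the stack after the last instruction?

-20

bipush -5 : -5
dup       : -5 -5
bipush 10 : -5 -5 10
isub      : -5 -15
iadd      : -20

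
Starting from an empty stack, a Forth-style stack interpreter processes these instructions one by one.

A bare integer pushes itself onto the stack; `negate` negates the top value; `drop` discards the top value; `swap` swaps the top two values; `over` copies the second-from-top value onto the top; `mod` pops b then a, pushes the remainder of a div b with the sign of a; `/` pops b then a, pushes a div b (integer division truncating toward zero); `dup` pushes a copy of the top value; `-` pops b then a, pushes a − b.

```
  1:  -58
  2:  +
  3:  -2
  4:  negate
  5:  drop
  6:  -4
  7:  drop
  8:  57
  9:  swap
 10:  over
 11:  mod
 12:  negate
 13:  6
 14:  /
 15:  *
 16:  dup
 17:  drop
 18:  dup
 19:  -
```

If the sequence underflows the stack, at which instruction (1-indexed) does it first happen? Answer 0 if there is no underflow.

-58 -> [-58]
+  — needs 2 operands, stack has 1 → underflow

2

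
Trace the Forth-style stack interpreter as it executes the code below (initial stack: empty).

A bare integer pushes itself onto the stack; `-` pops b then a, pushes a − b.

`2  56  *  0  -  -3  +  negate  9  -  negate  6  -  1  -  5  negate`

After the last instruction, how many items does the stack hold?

2      -> [2]
56     -> [2, 56]
*      -> [112]
0      -> [112, 0]
-      -> [112]
-3     -> [112, -3]
+      -> [109]
negate -> [-109]
9      -> [-109, 9]
-      -> [-118]
negate -> [118]
6      -> [118, 6]
-      -> [112]
1      -> [112, 1]
-      -> [111]
5      -> [111, 5]
negate -> [111, -5]

2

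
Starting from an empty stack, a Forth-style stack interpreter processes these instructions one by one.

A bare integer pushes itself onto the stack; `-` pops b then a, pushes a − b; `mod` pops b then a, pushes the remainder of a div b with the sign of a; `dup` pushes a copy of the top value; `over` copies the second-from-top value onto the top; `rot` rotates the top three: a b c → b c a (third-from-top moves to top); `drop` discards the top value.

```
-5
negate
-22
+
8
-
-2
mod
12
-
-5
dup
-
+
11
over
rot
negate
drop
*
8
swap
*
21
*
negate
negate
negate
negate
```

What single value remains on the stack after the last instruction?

-24024

-5     : [-5]
negate : [5]
-22    : [5, -22]
+      : [-17]
8      : [-17, 8]
-      : [-25]
-2     : [-25, -2]
mod    : [-1]
12     : [-1, 12]
-      : [-13]
-5     : [-13, -5]
dup    : [-13, -5, -5]
-      : [-13, 0]
+      : [-13]
11     : [-13, 11]
over   : [-13, 11, -13]
rot    : [11, -13, -13]
negate : [11, -13, 13]
drop   : [11, -13]
*      : [-143]
8      : [-143, 8]
swap   : [8, -143]
*      : [-1144]
21     : [-1144, 21]
*      : [-24024]
negate : [24024]
negate : [-24024]
negate : [24024]
negate : [-24024]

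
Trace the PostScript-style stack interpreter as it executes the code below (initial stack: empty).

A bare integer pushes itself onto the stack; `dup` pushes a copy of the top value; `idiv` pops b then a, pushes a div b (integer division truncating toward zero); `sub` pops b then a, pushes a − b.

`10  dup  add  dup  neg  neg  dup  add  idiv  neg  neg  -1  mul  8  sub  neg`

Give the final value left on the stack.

10   → [10]
dup  → [10, 10]
add  → [20]
dup  → [20, 20]
neg  → [20, -20]
neg  → [20, 20]
dup  → [20, 20, 20]
add  → [20, 40]
idiv → [0]
neg  → [0]
neg  → [0]
-1   → [0, -1]
mul  → [0]
8    → [0, 8]
sub  → [-8]
neg  → [8]

8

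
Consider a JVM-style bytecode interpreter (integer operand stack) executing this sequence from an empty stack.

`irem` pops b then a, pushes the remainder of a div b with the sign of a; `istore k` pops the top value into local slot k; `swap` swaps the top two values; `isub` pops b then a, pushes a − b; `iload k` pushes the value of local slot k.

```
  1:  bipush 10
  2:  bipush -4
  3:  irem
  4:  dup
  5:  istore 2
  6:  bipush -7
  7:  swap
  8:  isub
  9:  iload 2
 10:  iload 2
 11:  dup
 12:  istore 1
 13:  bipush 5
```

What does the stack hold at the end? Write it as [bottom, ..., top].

[-9, 2, 2, 5]

bipush 10 → [10]
bipush -4 → [10, -4]
irem      → [2]
dup       → [2, 2]
istore 2  → [2]
bipush -7 → [2, -7]
swap      → [-7, 2]
isub      → [-9]
iload 2   → [-9, 2]
iload 2   → [-9, 2, 2]
dup       → [-9, 2, 2, 2]
istore 1  → [-9, 2, 2]
bipush 5  → [-9, 2, 2, 5]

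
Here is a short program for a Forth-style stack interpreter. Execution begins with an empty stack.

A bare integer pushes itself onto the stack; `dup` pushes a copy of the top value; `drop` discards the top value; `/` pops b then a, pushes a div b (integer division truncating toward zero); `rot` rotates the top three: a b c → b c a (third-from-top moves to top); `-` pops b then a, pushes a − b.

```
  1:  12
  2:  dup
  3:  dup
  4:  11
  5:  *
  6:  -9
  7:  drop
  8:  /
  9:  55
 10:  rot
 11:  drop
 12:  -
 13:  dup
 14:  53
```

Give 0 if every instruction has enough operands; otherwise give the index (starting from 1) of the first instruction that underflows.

12   : 12
dup  : 12 12
dup  : 12 12 12
11   : 12 12 12 11
*    : 12 12 132
-9   : 12 12 132 -9
drop : 12 12 132
/    : 12 0
55   : 12 0 55
rot  : 0 55 12
drop : 0 55
-    : -55
dup  : -55 -55
53   : -55 -55 53

0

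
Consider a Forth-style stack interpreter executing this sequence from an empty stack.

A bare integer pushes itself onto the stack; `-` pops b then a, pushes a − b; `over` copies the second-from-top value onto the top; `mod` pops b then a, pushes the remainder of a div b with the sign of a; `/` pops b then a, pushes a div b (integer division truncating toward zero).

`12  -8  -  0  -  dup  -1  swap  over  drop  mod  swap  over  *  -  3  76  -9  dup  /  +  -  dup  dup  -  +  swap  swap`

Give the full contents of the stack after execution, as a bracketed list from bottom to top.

12   → 12
-8   → 12 -8
-    → 20
0    → 20 0
-    → 20
dup  → 20 20
-1   → 20 20 -1
swap → 20 -1 20
over → 20 -1 20 -1
drop → 20 -1 20
mod  → 20 -1
swap → -1 20
over → -1 20 -1
*    → -1 -20
-    → 19
3    → 19 3
76   → 19 3 76
-9   → 19 3 76 -9
dup  → 19 3 76 -9 -9
/    → 19 3 76 1
+    → 19 3 77
-    → 19 -74
dup  → 19 -74 -74
dup  → 19 -74 -74 -74
-    → 19 -74 0
+    → 19 -74
swap → -74 19
swap → 19 -74

[19, -74]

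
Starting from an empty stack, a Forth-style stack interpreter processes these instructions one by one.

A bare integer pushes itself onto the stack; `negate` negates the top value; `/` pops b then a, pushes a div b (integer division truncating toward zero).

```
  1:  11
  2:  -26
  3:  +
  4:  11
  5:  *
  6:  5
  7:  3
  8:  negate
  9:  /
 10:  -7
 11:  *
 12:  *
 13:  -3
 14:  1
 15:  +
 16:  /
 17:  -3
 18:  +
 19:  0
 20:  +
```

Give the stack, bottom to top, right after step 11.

[-165, 7]

11     -> 11
-26    -> 11 -26
+      -> -15
11     -> -15 11
*      -> -165
5      -> -165 5
3      -> -165 5 3
negate -> -165 5 -3
/      -> -165 -1
-7     -> -165 -1 -7
*      -> -165 7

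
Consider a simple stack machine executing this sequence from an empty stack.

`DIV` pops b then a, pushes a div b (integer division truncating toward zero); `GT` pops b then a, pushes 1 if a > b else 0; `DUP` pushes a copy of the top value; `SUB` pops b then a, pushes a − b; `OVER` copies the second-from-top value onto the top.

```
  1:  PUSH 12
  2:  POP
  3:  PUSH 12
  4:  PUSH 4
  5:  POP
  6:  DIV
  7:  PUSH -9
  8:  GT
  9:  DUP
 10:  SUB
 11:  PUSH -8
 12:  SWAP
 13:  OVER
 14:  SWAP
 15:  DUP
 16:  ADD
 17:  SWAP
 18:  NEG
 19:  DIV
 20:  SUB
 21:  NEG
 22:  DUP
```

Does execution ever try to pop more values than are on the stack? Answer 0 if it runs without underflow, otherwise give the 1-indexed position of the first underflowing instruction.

6

PUSH 12 → [12]
POP     → []
PUSH 12 → [12]
PUSH 4  → [12, 4]
POP     → [12]
DIV  — needs 2 operands, stack has 1 → underflow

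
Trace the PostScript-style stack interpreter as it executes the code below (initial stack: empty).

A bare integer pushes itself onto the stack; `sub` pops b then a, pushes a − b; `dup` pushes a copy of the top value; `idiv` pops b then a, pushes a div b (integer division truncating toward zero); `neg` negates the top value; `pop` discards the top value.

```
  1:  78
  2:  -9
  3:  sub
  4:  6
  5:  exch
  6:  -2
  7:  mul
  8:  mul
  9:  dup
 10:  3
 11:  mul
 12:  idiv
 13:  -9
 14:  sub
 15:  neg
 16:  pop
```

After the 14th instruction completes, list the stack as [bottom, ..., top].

[9]

78   : [78]
-9   : [78, -9]
sub  : [87]
6    : [87, 6]
exch : [6, 87]
-2   : [6, 87, -2]
mul  : [6, -174]
mul  : [-1044]
dup  : [-1044, -1044]
3    : [-1044, -1044, 3]
mul  : [-1044, -3132]
idiv : [0]
-9   : [0, -9]
sub  : [9]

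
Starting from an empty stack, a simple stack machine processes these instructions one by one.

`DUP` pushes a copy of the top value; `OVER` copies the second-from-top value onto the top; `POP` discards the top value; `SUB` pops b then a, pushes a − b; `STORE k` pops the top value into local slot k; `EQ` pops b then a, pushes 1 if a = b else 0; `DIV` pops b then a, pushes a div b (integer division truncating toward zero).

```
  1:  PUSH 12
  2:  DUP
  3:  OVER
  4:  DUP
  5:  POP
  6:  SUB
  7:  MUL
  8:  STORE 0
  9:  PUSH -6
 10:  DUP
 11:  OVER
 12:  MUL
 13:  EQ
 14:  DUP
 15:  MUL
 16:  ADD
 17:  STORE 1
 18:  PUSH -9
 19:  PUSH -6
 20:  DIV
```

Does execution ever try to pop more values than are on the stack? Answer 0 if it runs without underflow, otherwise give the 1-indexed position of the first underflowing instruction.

PUSH 12  12
DUP      12 12
OVER     12 12 12
DUP      12 12 12 12
POP      12 12 12
SUB      12 0
MUL      0
STORE 0  (empty)
PUSH -6  -6
DUP      -6 -6
OVER     -6 -6 -6
MUL      -6 36
EQ       0
DUP      0 0
MUL      0
ADD  — needs 2 operands, stack has 1 → underflow

16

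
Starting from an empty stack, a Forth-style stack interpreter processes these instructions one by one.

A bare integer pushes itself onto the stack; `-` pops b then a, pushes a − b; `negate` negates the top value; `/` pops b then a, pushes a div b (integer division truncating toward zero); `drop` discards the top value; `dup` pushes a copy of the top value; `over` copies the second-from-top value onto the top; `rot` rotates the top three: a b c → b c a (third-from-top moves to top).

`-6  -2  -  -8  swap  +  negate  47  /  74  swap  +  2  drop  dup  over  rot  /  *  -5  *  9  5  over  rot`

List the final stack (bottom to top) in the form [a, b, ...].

-6     → [-6]
-2     → [-6, -2]
-      → [-4]
-8     → [-4, -8]
swap   → [-8, -4]
+      → [-12]
negate → [12]
47     → [12, 47]
/      → [0]
74     → [0, 74]
swap   → [74, 0]
+      → [74]
2      → [74, 2]
drop   → [74]
dup    → [74, 74]
over   → [74, 74, 74]
rot    → [74, 74, 74]
/      → [74, 1]
*      → [74]
-5     → [74, -5]
*      → [-370]
9      → [-370, 9]
5      → [-370, 9, 5]
over   → [-370, 9, 5, 9]
rot    → [-370, 5, 9, 9]

[-370, 5, 9, 9]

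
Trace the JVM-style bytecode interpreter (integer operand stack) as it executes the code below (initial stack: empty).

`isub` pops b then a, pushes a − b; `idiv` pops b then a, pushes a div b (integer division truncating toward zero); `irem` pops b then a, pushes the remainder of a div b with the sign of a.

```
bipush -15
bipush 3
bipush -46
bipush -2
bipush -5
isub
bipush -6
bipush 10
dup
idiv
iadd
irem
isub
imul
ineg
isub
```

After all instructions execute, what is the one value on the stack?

bipush -15  -15
bipush 3    -15 3
bipush -46  -15 3 -46
bipush -2   -15 3 -46 -2
bipush -5   -15 3 -46 -2 -5
isub        -15 3 -46 3
bipush -6   -15 3 -46 3 -6
bipush 10   -15 3 -46 3 -6 10
dup         -15 3 -46 3 -6 10 10
idiv        -15 3 -46 3 -6 1
iadd        -15 3 -46 3 -5
irem        -15 3 -46 3
isub        -15 3 -49
imul        -15 -147
ineg        -15 147
isub        -162

-162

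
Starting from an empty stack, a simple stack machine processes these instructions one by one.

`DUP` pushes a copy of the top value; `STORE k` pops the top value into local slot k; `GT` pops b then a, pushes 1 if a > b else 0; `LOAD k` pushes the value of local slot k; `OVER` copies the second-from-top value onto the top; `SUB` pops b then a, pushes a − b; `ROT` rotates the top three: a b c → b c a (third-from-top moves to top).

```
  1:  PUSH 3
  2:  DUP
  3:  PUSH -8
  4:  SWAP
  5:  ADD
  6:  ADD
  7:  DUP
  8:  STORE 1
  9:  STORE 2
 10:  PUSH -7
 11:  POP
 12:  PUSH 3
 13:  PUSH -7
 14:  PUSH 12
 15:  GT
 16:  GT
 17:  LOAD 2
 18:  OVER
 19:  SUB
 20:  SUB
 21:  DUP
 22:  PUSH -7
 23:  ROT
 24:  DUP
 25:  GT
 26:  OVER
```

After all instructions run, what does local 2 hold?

PUSH 3  : 3
DUP     : 3 3
PUSH -8 : 3 3 -8
SWAP    : 3 -8 3
ADD     : 3 -5
ADD     : -2
DUP     : -2 -2
STORE 1 : -2
STORE 2 : (empty)
PUSH -7 : -7
POP     : (empty)
PUSH 3  : 3
PUSH -7 : 3 -7
PUSH 12 : 3 -7 12
GT      : 3 0
GT      : 1
LOAD 2  : 1 -2
OVER    : 1 -2 1
SUB     : 1 -3
SUB     : 4
DUP     : 4 4
PUSH -7 : 4 4 -7
ROT     : 4 -7 4
DUP     : 4 -7 4 4
GT      : 4 -7 0
OVER    : 4 -7 0 -7

-2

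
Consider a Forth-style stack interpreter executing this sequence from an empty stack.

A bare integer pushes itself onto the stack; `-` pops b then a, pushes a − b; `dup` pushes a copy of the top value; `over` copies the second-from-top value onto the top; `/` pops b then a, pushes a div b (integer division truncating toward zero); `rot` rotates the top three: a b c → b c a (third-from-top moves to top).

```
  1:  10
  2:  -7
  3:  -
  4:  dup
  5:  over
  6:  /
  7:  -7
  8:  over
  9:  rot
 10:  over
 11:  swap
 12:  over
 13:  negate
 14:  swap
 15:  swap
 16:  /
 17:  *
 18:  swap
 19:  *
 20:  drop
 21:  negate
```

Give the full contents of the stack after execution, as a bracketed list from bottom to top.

10     -> 10
-7     -> 10 -7
-      -> 17
dup    -> 17 17
over   -> 17 17 17
/      -> 17 1
-7     -> 17 1 -7
over   -> 17 1 -7 1
rot    -> 17 -7 1 1
over   -> 17 -7 1 1 1
swap   -> 17 -7 1 1 1
over   -> 17 -7 1 1 1 1
negate -> 17 -7 1 1 1 -1
swap   -> 17 -7 1 1 -1 1
swap   -> 17 -7 1 1 1 -1
/      -> 17 -7 1 1 -1
*      -> 17 -7 1 -1
swap   -> 17 -7 -1 1
*      -> 17 -7 -1
drop   -> 17 -7
negate -> 17 7

[17, 7]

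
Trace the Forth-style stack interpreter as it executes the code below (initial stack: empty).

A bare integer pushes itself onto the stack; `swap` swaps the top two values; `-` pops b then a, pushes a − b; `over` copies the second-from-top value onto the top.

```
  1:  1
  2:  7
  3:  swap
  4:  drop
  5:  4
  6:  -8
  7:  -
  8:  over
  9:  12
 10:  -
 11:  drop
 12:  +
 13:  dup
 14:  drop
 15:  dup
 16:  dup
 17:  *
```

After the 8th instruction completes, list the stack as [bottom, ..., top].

1    : 1
7    : 1 7
swap : 7 1
drop : 7
4    : 7 4
-8   : 7 4 -8
-    : 7 12
over : 7 12 7

[7, 12, 7]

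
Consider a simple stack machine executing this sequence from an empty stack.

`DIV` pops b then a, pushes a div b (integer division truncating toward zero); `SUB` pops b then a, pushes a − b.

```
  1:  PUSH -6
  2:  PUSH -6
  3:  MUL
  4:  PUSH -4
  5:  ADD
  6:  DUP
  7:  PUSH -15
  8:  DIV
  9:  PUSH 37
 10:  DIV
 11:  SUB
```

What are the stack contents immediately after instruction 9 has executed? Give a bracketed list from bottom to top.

[32, -2, 37]

PUSH -6  -> [-6]
PUSH -6  -> [-6, -6]
MUL      -> [36]
PUSH -4  -> [36, -4]
ADD      -> [32]
DUP      -> [32, 32]
PUSH -15 -> [32, 32, -15]
DIV      -> [32, -2]
PUSH 37  -> [32, -2, 37]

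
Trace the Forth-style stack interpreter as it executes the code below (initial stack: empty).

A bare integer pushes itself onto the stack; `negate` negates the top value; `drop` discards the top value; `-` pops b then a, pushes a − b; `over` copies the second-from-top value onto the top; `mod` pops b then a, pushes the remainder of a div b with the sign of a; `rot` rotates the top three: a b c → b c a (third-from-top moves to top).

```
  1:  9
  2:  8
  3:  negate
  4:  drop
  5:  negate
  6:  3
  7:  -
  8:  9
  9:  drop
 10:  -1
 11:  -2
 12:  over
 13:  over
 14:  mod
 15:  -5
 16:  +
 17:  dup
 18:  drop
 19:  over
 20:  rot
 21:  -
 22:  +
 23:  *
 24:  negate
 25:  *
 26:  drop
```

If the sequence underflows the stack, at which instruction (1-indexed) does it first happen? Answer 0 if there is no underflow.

0

9       9
8       9 8
negate  9 -8
drop    9
negate  -9
3       -9 3
-       -12
9       -12 9
drop    -12
-1      -12 -1
-2      -12 -1 -2
over    -12 -1 -2 -1
over    -12 -1 -2 -1 -2
mod     -12 -1 -2 -1
-5      -12 -1 -2 -1 -5
+       -12 -1 -2 -6
dup     -12 -1 -2 -6 -6
drop    -12 -1 -2 -6
over    -12 -1 -2 -6 -2
rot     -12 -1 -6 -2 -2
-       -12 -1 -6 0
+       -12 -1 -6
*       -12 6
negate  -12 -6
*       72
drop    (empty)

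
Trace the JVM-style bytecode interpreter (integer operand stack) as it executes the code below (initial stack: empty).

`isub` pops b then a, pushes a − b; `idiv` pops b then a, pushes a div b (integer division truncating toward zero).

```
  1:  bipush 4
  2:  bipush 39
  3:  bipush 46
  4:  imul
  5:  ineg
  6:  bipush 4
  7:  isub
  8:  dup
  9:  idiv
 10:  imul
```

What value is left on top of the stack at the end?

4

bipush 4  -> [4]
bipush 39 -> [4, 39]
bipush 46 -> [4, 39, 46]
imul      -> [4, 1794]
ineg      -> [4, -1794]
bipush 4  -> [4, -1794, 4]
isub      -> [4, -1798]
dup       -> [4, -1798, -1798]
idiv      -> [4, 1]
imul      -> [4]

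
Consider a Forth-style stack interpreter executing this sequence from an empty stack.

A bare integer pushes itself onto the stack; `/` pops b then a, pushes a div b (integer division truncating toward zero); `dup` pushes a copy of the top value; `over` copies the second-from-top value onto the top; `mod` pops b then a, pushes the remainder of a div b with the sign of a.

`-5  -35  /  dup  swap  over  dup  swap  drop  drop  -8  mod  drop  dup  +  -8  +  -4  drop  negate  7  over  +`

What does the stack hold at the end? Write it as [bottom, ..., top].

-5      [-5]
-35     [-5, -35]
/       [0]
dup     [0, 0]
swap    [0, 0]
over    [0, 0, 0]
dup     [0, 0, 0, 0]
swap    [0, 0, 0, 0]
drop    [0, 0, 0]
drop    [0, 0]
-8      [0, 0, -8]
mod     [0, 0]
drop    [0]
dup     [0, 0]
+       [0]
-8      [0, -8]
+       [-8]
-4      [-8, -4]
drop    [-8]
negate  [8]
7       [8, 7]
over    [8, 7, 8]
+       [8, 15]

[8, 15]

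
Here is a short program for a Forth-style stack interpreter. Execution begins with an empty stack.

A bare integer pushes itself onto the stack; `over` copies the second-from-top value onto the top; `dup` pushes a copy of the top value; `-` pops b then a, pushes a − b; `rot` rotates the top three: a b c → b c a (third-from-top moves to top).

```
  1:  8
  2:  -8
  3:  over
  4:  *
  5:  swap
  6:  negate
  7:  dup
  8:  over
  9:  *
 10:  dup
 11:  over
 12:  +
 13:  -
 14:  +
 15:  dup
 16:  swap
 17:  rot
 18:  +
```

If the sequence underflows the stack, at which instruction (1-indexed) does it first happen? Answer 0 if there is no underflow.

8      -> [8]
-8     -> [8, -8]
over   -> [8, -8, 8]
*      -> [8, -64]
swap   -> [-64, 8]
negate -> [-64, -8]
dup    -> [-64, -8, -8]
over   -> [-64, -8, -8, -8]
*      -> [-64, -8, 64]
dup    -> [-64, -8, 64, 64]
over   -> [-64, -8, 64, 64, 64]
+      -> [-64, -8, 64, 128]
-      -> [-64, -8, -64]
+      -> [-64, -72]
dup    -> [-64, -72, -72]
swap   -> [-64, -72, -72]
rot    -> [-72, -72, -64]
+      -> [-72, -136]

0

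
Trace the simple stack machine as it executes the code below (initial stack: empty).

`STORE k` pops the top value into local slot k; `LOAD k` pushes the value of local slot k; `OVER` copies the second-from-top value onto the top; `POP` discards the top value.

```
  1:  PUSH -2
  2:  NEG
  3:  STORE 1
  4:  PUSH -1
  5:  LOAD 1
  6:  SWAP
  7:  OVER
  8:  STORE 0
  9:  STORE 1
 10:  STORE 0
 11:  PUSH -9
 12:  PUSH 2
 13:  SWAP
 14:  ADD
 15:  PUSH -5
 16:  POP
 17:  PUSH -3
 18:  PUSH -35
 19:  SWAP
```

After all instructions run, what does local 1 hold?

PUSH -2   -2
NEG       2
STORE 1   (empty)
PUSH -1   -1
LOAD 1    -1 2
SWAP      2 -1
OVER      2 -1 2
STORE 0   2 -1
STORE 1   2
STORE 0   (empty)
PUSH -9   -9
PUSH 2    -9 2
SWAP      2 -9
ADD       -7
PUSH -5   -7 -5
POP       -7
PUSH -3   -7 -3
PUSH -35  -7 -3 -35
SWAP      -7 -35 -3

-1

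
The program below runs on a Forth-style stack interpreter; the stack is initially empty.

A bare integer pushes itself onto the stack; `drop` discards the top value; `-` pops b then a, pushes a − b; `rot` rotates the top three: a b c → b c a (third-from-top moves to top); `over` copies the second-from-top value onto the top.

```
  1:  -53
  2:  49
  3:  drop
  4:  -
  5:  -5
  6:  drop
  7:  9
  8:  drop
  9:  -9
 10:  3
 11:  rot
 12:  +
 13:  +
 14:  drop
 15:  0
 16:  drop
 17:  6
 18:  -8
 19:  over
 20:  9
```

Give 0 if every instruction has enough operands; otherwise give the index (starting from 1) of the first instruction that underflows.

4

-53  : [-53]
49   : [-53, 49]
drop : [-53]
-  — needs 2 operands, stack has 1 → underflow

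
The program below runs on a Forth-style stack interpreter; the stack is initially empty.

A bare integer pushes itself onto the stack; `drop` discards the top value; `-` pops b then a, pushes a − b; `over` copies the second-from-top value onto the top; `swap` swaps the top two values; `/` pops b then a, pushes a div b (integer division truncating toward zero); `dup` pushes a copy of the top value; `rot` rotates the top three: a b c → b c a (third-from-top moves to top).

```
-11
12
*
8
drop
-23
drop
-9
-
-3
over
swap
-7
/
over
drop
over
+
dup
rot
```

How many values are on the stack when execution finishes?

4

-11  : -11
12   : -11 12
*    : -132
8    : -132 8
drop : -132
-23  : -132 -23
drop : -132
-9   : -132 -9
-    : -123
-3   : -123 -3
over : -123 -3 -123
swap : -123 -123 -3
-7   : -123 -123 -3 -7
/    : -123 -123 0
over : -123 -123 0 -123
drop : -123 -123 0
over : -123 -123 0 -123
+    : -123 -123 -123
dup  : -123 -123 -123 -123
rot  : -123 -123 -123 -123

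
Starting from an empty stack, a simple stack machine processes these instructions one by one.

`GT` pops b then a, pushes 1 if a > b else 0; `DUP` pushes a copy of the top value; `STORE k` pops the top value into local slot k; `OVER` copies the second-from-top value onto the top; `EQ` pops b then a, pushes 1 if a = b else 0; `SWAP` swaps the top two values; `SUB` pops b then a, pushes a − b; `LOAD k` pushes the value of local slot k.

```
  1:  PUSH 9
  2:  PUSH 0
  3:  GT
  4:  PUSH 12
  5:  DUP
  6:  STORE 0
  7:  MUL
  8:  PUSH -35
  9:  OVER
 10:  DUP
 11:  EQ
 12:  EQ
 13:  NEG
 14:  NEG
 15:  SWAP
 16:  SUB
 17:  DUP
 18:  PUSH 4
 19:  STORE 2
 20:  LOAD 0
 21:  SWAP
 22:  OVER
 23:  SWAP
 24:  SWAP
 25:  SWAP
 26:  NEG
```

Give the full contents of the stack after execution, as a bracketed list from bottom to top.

PUSH 9   -> 9
PUSH 0   -> 9 0
GT       -> 1
PUSH 12  -> 1 12
DUP      -> 1 12 12
STORE 0  -> 1 12
MUL      -> 12
PUSH -35 -> 12 -35
OVER     -> 12 -35 12
DUP      -> 12 -35 12 12
EQ       -> 12 -35 1
EQ       -> 12 0
NEG      -> 12 0
NEG      -> 12 0
SWAP     -> 0 12
SUB      -> -12
DUP      -> -12 -12
PUSH 4   -> -12 -12 4
STORE 2  -> -12 -12
LOAD 0   -> -12 -12 12
SWAP     -> -12 12 -12
OVER     -> -12 12 -12 12
SWAP     -> -12 12 12 -12
SWAP     -> -12 12 -12 12
SWAP     -> -12 12 12 -12
NEG      -> -12 12 12 12

[-12, 12, 12, 12]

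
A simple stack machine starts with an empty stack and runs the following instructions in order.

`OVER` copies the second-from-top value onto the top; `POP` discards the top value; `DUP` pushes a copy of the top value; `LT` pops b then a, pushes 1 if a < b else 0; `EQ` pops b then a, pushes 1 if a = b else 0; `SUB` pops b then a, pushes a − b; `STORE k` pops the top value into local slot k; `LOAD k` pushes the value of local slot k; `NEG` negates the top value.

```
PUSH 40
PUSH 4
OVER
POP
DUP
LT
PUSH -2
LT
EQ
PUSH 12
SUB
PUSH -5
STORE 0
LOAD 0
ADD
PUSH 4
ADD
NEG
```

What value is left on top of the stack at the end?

PUSH 40 → 40
PUSH 4  → 40 4
OVER    → 40 4 40
POP     → 40 4
DUP     → 40 4 4
LT      → 40 0
PUSH -2 → 40 0 -2
LT      → 40 0
EQ      → 0
PUSH 12 → 0 12
SUB     → -12
PUSH -5 → -12 -5
STORE 0 → -12
LOAD 0  → -12 -5
ADD     → -17
PUSH 4  → -17 4
ADD     → -13
NEG     → 13

13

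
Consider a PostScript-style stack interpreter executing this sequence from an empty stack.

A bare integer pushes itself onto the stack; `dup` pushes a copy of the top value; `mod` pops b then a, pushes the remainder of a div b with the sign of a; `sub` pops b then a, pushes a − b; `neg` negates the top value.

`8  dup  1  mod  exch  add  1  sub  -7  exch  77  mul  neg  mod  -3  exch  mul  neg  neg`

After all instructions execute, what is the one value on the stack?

8     8
dup   8 8
1     8 8 1
mod   8 0
exch  0 8
add   8
1     8 1
sub   7
-7    7 -7
exch  -7 7
77    -7 7 77
mul   -7 539
neg   -7 -539
mod   -7
-3    -7 -3
exch  -3 -7
mul   21
neg   -21
neg   21

21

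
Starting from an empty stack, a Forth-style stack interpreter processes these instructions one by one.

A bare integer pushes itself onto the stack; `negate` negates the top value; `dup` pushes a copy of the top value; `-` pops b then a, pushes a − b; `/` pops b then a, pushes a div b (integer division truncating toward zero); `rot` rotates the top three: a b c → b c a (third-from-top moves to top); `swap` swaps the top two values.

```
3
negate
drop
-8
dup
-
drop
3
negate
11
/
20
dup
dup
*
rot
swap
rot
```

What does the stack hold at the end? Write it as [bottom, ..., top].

3      -> [3]
negate -> [-3]
drop   -> []
-8     -> [-8]
dup    -> [-8, -8]
-      -> [0]
drop   -> []
3      -> [3]
negate -> [-3]
11     -> [-3, 11]
/      -> [0]
20     -> [0, 20]
dup    -> [0, 20, 20]
dup    -> [0, 20, 20, 20]
*      -> [0, 20, 400]
rot    -> [20, 400, 0]
swap   -> [20, 0, 400]
rot    -> [0, 400, 20]

[0, 400, 20]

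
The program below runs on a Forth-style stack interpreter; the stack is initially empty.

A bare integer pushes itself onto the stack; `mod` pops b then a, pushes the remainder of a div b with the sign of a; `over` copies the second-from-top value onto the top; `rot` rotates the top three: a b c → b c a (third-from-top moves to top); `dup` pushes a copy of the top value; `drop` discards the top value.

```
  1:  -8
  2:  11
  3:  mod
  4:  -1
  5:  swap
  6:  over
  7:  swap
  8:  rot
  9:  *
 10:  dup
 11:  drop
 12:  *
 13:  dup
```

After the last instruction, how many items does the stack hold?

2

-8   → [-8]
11   → [-8, 11]
mod  → [-8]
-1   → [-8, -1]
swap → [-1, -8]
over → [-1, -8, -1]
swap → [-1, -1, -8]
rot  → [-1, -8, -1]
*    → [-1, 8]
dup  → [-1, 8, 8]
drop → [-1, 8]
*    → [-8]
dup  → [-8, -8]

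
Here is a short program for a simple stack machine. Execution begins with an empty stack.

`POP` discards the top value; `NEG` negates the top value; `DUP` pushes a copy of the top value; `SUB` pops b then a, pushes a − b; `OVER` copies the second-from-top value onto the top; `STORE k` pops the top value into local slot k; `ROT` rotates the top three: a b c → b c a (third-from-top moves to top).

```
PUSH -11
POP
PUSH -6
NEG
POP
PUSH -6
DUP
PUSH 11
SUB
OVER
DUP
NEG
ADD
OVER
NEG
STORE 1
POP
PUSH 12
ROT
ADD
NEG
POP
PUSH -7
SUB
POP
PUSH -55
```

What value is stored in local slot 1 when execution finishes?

17

PUSH -11 : -11
POP      : (empty)
PUSH -6  : -6
NEG      : 6
POP      : (empty)
PUSH -6  : -6
DUP      : -6 -6
PUSH 11  : -6 -6 11
SUB      : -6 -17
OVER     : -6 -17 -6
DUP      : -6 -17 -6 -6
NEG      : -6 -17 -6 6
ADD      : -6 -17 0
OVER     : -6 -17 0 -17
NEG      : -6 -17 0 17
STORE 1  : -6 -17 0
POP      : -6 -17
PUSH 12  : -6 -17 12
ROT      : -17 12 -6
ADD      : -17 6
NEG      : -17 -6
POP      : -17
PUSH -7  : -17 -7
SUB      : -10
POP      : (empty)
PUSH -55 : -55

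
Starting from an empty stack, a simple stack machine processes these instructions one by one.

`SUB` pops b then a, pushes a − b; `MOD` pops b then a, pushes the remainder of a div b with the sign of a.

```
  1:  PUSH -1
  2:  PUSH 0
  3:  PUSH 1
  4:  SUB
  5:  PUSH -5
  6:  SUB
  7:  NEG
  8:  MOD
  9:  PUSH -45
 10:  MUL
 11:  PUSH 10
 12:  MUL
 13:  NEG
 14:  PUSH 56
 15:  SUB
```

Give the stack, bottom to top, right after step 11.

[45, 10]

PUSH -1  : -1
PUSH 0   : -1 0
PUSH 1   : -1 0 1
SUB      : -1 -1
PUSH -5  : -1 -1 -5
SUB      : -1 4
NEG      : -1 -4
MOD      : -1
PUSH -45 : -1 -45
MUL      : 45
PUSH 10  : 45 10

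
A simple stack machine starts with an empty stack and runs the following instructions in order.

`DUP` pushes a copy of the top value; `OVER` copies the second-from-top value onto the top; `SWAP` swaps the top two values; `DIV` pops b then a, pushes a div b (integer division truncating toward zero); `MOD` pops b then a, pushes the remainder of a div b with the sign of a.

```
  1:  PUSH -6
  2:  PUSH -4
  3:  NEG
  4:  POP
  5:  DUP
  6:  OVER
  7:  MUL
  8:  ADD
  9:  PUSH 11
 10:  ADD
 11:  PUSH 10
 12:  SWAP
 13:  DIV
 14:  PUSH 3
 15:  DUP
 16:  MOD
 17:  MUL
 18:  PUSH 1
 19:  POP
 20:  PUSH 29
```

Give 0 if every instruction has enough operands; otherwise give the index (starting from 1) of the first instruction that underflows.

0

PUSH -6 → [-6]
PUSH -4 → [-6, -4]
NEG     → [-6, 4]
POP     → [-6]
DUP     → [-6, -6]
OVER    → [-6, -6, -6]
MUL     → [-6, 36]
ADD     → [30]
PUSH 11 → [30, 11]
ADD     → [41]
PUSH 10 → [41, 10]
SWAP    → [10, 41]
DIV     → [0]
PUSH 3  → [0, 3]
DUP     → [0, 3, 3]
MOD     → [0, 0]
MUL     → [0]
PUSH 1  → [0, 1]
POP     → [0]
PUSH 29 → [0, 29]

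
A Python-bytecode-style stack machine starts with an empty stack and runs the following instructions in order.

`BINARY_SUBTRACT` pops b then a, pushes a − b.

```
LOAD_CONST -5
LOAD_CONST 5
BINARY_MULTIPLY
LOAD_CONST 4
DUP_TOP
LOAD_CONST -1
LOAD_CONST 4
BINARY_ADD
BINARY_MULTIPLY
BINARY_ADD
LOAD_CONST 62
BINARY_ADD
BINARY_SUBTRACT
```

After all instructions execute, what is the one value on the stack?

LOAD_CONST -5   → -5
LOAD_CONST 5    → -5 5
BINARY_MULTIPLY → -25
LOAD_CONST 4    → -25 4
DUP_TOP         → -25 4 4
LOAD_CONST -1   → -25 4 4 -1
LOAD_CONST 4    → -25 4 4 -1 4
BINARY_ADD      → -25 4 4 3
BINARY_MULTIPLY → -25 4 12
BINARY_ADD      → -25 16
LOAD_CONST 62   → -25 16 62
BINARY_ADD      → -25 78
BINARY_SUBTRACT → -103

-103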